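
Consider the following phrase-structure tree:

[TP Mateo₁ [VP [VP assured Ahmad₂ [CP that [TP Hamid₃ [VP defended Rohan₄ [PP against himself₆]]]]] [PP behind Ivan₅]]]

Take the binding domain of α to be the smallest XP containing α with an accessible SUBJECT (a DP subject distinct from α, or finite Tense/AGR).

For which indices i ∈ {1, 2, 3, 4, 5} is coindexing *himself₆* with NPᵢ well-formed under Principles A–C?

*himself* is an anaphor, so Principle A applies: it must be bound in its binding domain.
Binding domain of *himself₆*: the embedded TP, whose subject is Hamid₃.
*Mateo₁* c-commands the anaphor but is outside its binding domain → cannot satisfy Principle A.
*Ahmad₂* c-commands the anaphor but is outside its binding domain → cannot satisfy Principle A.
*Hamid₃* c-commands the anaphor within its binding domain → licit binder.
*Rohan₄* c-commands the anaphor within its binding domain → licit binder.
*Ivan₅* does not c-command the anaphor → cannot bind it.

{3, 4}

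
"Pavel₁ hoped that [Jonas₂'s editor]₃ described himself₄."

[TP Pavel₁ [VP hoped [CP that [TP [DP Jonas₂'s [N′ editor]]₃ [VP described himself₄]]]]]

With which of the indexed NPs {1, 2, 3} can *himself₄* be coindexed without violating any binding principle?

*himself* is an anaphor, so Principle A applies: it must be bound in its binding domain.
Binding domain of *himself₄*: the embedded TP, whose subject is [Jonas₂'s editor]₃.
*Pavel₁* c-commands the anaphor but is outside its binding domain → cannot satisfy Principle A.
*Jonas₂* does not c-command the anaphor → cannot bind it.
*[Jonas₂'s editor]₃* c-commands the anaphor within its binding domain → licit binder.

{3}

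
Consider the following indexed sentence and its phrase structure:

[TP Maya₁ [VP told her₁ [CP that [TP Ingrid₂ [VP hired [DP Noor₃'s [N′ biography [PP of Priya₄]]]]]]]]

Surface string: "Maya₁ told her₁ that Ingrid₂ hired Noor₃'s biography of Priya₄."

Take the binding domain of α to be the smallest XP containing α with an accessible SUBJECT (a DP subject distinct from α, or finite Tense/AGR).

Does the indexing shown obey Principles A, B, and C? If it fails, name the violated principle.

Principle B

The two coindexed NPs are *Maya₁* and *her₁*.
*her₁* is a pronoun. Its binding domain is the matrix TP, whose subject is Maya₁.
*Maya₁* c-commands it within that domain and carries the same index.
The pronoun is locally bound → Principle B violation.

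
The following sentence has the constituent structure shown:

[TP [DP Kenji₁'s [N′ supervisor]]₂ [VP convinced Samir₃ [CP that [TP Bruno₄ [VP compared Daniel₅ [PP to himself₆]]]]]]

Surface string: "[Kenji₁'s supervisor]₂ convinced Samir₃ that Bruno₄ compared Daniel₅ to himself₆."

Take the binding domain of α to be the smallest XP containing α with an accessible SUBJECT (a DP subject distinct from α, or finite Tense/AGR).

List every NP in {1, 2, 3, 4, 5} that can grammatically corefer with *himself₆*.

{4, 5}

*himself* is an anaphor, so Principle A applies: it must be bound in its binding domain.
Binding domain of *himself₆*: the embedded TP, whose subject is Bruno₄.
*Kenji₁* does not c-command the anaphor → cannot bind it.
*[Kenji₁'s supervisor]₂* c-commands the anaphor but is outside its binding domain → cannot satisfy Principle A.
*Samir₃* c-commands the anaphor but is outside its binding domain → cannot satisfy Principle A.
*Bruno₄* c-commands the anaphor within its binding domain → licit binder.
*Daniel₅* c-commands the anaphor within its binding domain → licit binder.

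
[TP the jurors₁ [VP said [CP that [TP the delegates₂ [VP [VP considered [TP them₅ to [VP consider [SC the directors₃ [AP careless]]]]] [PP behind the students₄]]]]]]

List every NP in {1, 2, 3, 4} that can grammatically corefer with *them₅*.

*them* is a pronoun, so Principle B applies: it must be free in its binding domain.
Binding domain of *them₅*: the embedded TP, whose subject is the delegates₂.
*the jurors₁* c-commands the pronoun but from outside its binding domain, and is not c-commanded by it → coindexation permitted.
*the delegates₂* c-commands the pronoun within its binding domain → coindexation would violate Principle B.
*the directors₃*: the pronoun c-commands this R-expression → coindexation would violate Principle C on *the directors₃*.
*the students₄* and the pronoun do not c-command one another → neither Principle B nor Principle C is at stake; coindexation permitted.

{1, 4}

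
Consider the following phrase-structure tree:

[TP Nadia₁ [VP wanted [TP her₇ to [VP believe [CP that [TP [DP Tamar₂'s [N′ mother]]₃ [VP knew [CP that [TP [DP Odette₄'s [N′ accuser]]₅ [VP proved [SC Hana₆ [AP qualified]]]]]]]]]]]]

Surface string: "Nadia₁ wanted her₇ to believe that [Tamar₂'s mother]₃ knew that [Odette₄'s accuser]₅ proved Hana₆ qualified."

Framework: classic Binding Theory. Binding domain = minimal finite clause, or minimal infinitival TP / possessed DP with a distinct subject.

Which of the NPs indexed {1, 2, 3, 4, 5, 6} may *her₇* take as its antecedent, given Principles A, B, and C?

*her* is a pronoun, so Principle B applies: it must be free in its binding domain.
Binding domain of *her₇*: the matrix TP, whose subject is Nadia₁.
*Nadia₁* c-commands the pronoun within its binding domain → coindexation would violate Principle B.
*Tamar₂*: the pronoun c-commands this R-expression → coindexation would violate Principle C on *Tamar₂*.
*[Tamar₂'s mother]₃*: the pronoun c-commands this R-expression → coindexation would violate Principle C on *[Tamar₂'s mother]₃*.
*Odette₄*: the pronoun c-commands this R-expression → coindexation would violate Principle C on *Odette₄*.
*[Odette₄'s accuser]₅*: the pronoun c-commands this R-expression → coindexation would violate Principle C on *[Odette₄'s accuser]₅*.
*Hana₆*: the pronoun c-commands this R-expression → coindexation would violate Principle C on *Hana₆*.

none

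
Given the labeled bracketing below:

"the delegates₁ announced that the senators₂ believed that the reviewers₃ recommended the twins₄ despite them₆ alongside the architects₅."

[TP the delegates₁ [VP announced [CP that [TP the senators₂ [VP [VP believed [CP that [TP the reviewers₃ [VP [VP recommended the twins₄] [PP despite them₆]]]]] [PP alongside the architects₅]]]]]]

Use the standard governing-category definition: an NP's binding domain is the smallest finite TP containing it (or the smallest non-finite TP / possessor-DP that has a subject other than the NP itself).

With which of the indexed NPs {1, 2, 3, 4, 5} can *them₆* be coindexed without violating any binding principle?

{1, 2, 4, 5}

*them* is a pronoun, so Principle B applies: it must be free in its binding domain.
Binding domain of *them₆*: the embedded TP, whose subject is the reviewers₃.
*the delegates₁* c-commands the pronoun but from outside its binding domain, and is not c-commanded by it → coindexation permitted.
*the senators₂* c-commands the pronoun but from outside its binding domain, and is not c-commanded by it → coindexation permitted.
*the reviewers₃* c-commands the pronoun within its binding domain → coindexation would violate Principle B.
*the twins₄* and the pronoun do not c-command one another → neither Principle B nor Principle C is at stake; coindexation permitted.
*the architects₅* and the pronoun do not c-command one another → neither Principle B nor Principle C is at stake; coindexation permitted.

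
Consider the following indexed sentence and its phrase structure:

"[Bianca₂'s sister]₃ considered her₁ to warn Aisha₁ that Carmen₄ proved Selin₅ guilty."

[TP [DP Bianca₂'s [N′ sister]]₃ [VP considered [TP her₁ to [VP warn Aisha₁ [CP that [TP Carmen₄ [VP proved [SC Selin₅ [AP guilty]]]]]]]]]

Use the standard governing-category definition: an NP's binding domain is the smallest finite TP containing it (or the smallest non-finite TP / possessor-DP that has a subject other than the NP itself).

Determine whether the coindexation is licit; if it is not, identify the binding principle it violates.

The two coindexed NPs are *her₁* and *Aisha₁*.
*Aisha₁* is an R-expression. Principle C requires it to be free everywhere.
*her₁* c-commands it and carries the same index.
The R-expression is bound → Principle C violation.

Principle C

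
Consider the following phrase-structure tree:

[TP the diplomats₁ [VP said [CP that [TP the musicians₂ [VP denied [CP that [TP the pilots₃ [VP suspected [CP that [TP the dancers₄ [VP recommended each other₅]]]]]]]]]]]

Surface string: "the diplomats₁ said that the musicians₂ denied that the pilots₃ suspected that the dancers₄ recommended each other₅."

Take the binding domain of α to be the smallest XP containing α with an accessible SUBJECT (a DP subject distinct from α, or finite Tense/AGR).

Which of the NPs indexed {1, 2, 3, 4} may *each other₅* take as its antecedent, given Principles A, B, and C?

{4}

*each other* is an anaphor, so Principle A applies: it must be bound in its binding domain.
Binding domain of *each other₅*: the embedded TP, whose subject is the dancers₄.
*the diplomats₁* c-commands the anaphor but is outside its binding domain → cannot satisfy Principle A.
*the musicians₂* c-commands the anaphor but is outside its binding domain → cannot satisfy Principle A.
*the pilots₃* c-commands the anaphor but is outside its binding domain → cannot satisfy Principle A.
*the dancers₄* c-commands the anaphor within its binding domain → licit binder.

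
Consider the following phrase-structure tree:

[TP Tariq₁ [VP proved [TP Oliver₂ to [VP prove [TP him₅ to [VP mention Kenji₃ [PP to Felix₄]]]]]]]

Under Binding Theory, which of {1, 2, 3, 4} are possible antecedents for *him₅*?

{1}

*him* is a pronoun, so Principle B applies: it must be free in its binding domain.
Binding domain of *him₅*: the embedded TP, whose subject is Oliver₂.
*Tariq₁* c-commands the pronoun but from outside its binding domain, and is not c-commanded by it → coindexation permitted.
*Oliver₂* c-commands the pronoun within its binding domain → coindexation would violate Principle B.
*Kenji₃*: the pronoun c-commands this R-expression → coindexation would violate Principle C on *Kenji₃*.
*Felix₄*: the pronoun c-commands this R-expression → coindexation would violate Principle C on *Felix₄*.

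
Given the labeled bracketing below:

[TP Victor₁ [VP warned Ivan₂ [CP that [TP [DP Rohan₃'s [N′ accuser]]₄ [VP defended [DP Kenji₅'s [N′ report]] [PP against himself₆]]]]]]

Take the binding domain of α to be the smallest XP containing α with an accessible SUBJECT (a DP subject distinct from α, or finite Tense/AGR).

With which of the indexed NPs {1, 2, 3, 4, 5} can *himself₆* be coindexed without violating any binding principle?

{4}

*himself* is an anaphor, so Principle A applies: it must be bound in its binding domain.
Binding domain of *himself₆*: the embedded TP, whose subject is [Rohan₃'s accuser]₄.
*Victor₁* c-commands the anaphor but is outside its binding domain → cannot satisfy Principle A.
*Ivan₂* c-commands the anaphor but is outside its binding domain → cannot satisfy Principle A.
*Rohan₃* does not c-command the anaphor → cannot bind it.
*[Rohan₃'s accuser]₄* c-commands the anaphor within its binding domain → licit binder.
*Kenji₅* does not c-command the anaphor → cannot bind it.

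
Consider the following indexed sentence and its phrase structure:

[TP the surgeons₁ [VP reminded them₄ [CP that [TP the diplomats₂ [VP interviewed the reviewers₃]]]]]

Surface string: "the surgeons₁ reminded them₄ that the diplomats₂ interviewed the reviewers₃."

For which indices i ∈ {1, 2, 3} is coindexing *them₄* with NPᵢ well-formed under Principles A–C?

*them* is a pronoun, so Principle B applies: it must be free in its binding domain.
Binding domain of *them₄*: the matrix TP, whose subject is the surgeons₁.
*the surgeons₁* c-commands the pronoun within its binding domain → coindexation would violate Principle B.
*the diplomats₂*: the pronoun c-commands this R-expression → coindexation would violate Principle C on *the diplomats₂*.
*the reviewers₃*: the pronoun c-commands this R-expression → coindexation would violate Principle C on *the reviewers₃*.

none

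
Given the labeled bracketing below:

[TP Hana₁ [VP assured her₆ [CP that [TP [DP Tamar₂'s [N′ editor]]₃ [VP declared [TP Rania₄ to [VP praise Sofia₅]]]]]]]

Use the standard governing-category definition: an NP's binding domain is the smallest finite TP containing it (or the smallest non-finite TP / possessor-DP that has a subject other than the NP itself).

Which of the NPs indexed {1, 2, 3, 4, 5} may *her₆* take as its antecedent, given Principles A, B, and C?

*her* is a pronoun, so Principle B applies: it must be free in its binding domain.
Binding domain of *her₆*: the matrix TP, whose subject is Hana₁.
*Hana₁* c-commands the pronoun within its binding domain → coindexation would violate Principle B.
*Tamar₂*: the pronoun c-commands this R-expression → coindexation would violate Principle C on *Tamar₂*.
*[Tamar₂'s editor]₃*: the pronoun c-commands this R-expression → coindexation would violate Principle C on *[Tamar₂'s editor]₃*.
*Rania₄*: the pronoun c-commands this R-expression → coindexation would violate Principle C on *Rania₄*.
*Sofia₅*: the pronoun c-commands this R-expression → coindexation would violate Principle C on *Sofia₅*.

none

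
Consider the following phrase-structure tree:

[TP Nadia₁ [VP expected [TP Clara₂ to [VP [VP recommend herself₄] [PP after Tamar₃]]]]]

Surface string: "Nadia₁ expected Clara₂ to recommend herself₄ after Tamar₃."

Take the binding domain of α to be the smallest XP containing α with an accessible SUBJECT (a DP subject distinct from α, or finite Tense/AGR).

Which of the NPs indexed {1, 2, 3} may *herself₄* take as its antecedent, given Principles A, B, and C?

*herself* is an anaphor, so Principle A applies: it must be bound in its binding domain.
Binding domain of *herself₄*: the embedded TP, whose subject is Clara₂.
*Nadia₁* c-commands the anaphor but is outside its binding domain → cannot satisfy Principle A.
*Clara₂* c-commands the anaphor within its binding domain → licit binder.
*Tamar₃* does not c-command the anaphor → cannot bind it.

{2}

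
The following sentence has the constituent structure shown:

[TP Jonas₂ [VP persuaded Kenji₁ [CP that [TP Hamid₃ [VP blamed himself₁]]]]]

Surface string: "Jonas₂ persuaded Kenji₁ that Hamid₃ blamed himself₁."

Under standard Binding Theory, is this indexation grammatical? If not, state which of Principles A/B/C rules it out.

The two coindexed NPs are *Kenji₁* and *himself₁*.
*himself₁* is an anaphor. Principle A requires it to be bound within its binding domain — the embedded TP, whose subject is Hamid₃.
Within that domain it is c-commanded by *Hamid₃*, which does not share its index.
*Kenji₁* does c-command the anaphor, but from outside its binding domain.
The anaphor is unbound in its domain → Principle A violation.

Principle A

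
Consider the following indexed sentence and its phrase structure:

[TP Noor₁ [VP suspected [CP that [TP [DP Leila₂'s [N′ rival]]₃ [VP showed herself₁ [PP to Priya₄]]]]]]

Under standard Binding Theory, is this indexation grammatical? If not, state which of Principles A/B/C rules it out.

Principle A

The two coindexed NPs are *Noor₁* and *herself₁*.
*herself₁* is an anaphor. Principle A requires it to be bound within its binding domain — the embedded TP, whose subject is [Leila₂'s rival]₃.
Within that domain it is c-commanded by *[Leila₂'s rival]₃*, which does not share its index.
*Noor₁* does c-command the anaphor, but from outside its binding domain.
The anaphor is unbound in its domain → Principle A violation.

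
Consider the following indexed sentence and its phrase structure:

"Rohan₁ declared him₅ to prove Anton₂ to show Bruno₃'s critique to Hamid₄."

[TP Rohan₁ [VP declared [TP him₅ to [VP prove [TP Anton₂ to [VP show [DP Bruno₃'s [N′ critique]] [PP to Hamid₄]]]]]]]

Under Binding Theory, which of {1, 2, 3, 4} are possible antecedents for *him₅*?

none

*him* is a pronoun, so Principle B applies: it must be free in its binding domain.
Binding domain of *him₅*: the matrix TP, whose subject is Rohan₁.
*Rohan₁* c-commands the pronoun within its binding domain → coindexation would violate Principle B.
*Anton₂*: the pronoun c-commands this R-expression → coindexation would violate Principle C on *Anton₂*.
*Bruno₃*: the pronoun c-commands this R-expression → coindexation would violate Principle C on *Bruno₃*.
*Hamid₄*: the pronoun c-commands this R-expression → coindexation would violate Principle C on *Hamid₄*.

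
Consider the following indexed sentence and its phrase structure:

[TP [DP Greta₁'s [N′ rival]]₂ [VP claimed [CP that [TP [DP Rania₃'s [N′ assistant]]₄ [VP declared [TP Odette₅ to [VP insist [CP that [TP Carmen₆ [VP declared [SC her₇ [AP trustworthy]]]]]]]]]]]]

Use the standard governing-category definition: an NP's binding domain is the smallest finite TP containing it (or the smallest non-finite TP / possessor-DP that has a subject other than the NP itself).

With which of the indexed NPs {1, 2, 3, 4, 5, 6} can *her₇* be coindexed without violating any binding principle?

{1, 2, 3, 4, 5}

*her* is a pronoun, so Principle B applies: it must be free in its binding domain.
Binding domain of *her₇*: the embedded TP, whose subject is Carmen₆.
*Greta₁* and the pronoun do not c-command one another → neither Principle B nor Principle C is at stake; coindexation permitted.
*[Greta₁'s rival]₂* c-commands the pronoun but from outside its binding domain, and is not c-commanded by it → coindexation permitted.
*Rania₃* and the pronoun do not c-command one another → neither Principle B nor Principle C is at stake; coindexation permitted.
*[Rania₃'s assistant]₄* c-commands the pronoun but from outside its binding domain, and is not c-commanded by it → coindexation permitted.
*Odette₅* c-commands the pronoun but from outside its binding domain, and is not c-commanded by it → coindexation permitted.
*Carmen₆* c-commands the pronoun within its binding domain → coindexation would violate Principle B.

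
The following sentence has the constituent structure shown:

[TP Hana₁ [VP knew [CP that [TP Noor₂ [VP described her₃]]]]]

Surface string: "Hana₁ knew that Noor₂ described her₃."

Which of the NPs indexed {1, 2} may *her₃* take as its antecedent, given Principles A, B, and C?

*her* is a pronoun, so Principle B applies: it must be free in its binding domain.
Binding domain of *her₃*: the embedded TP, whose subject is Noor₂.
*Hana₁* c-commands the pronoun but from outside its binding domain, and is not c-commanded by it → coindexation permitted.
*Noor₂* c-commands the pronoun within its binding domain → coindexation would violate Principle B.

{1}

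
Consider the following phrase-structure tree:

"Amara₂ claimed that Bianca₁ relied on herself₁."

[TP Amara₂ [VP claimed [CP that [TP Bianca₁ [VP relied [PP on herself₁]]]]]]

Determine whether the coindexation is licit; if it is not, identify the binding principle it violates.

grammatical

The two coindexed NPs are *Bianca₁* and *herself₁*.
*herself₁* is an anaphor; its binding domain is the embedded TP, whose subject is Bianca₁. *Bianca₁* c-commands it within that domain and shares its index, so Principle A is satisfied.
*Bianca₁* is an R-expression; *herself₁* does not c-command it, and no other NP shares its index, so Principle C is satisfied.
All principles are respected.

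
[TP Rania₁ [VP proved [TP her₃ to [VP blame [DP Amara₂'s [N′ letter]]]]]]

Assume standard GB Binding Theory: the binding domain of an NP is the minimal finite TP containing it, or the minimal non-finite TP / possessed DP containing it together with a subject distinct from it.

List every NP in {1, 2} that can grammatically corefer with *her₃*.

none

*her* is a pronoun, so Principle B applies: it must be free in its binding domain.
Binding domain of *her₃*: the matrix TP, whose subject is Rania₁.
*Rania₁* c-commands the pronoun within its binding domain → coindexation would violate Principle B.
*Amara₂*: the pronoun c-commands this R-expression → coindexation would violate Principle C on *Amara₂*.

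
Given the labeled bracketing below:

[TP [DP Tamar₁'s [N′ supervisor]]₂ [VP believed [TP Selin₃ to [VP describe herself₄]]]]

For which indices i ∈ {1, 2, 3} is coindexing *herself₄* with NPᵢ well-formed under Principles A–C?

*herself* is an anaphor, so Principle A applies: it must be bound in its binding domain.
Binding domain of *herself₄*: the embedded TP, whose subject is Selin₃.
*Tamar₁* does not c-command the anaphor → cannot bind it.
*[Tamar₁'s supervisor]₂* c-commands the anaphor but is outside its binding domain → cannot satisfy Principle A.
*Selin₃* c-commands the anaphor within its binding domain → licit binder.

{3}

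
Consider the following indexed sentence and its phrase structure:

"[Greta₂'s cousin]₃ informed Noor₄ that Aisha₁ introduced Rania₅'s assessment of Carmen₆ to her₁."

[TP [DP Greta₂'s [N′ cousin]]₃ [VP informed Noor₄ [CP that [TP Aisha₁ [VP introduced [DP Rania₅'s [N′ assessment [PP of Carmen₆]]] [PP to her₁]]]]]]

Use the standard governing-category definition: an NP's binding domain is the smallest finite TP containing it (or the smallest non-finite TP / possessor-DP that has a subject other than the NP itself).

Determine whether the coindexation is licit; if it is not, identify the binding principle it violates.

Principle B

The two coindexed NPs are *Aisha₁* and *her₁*.
*her₁* is a pronoun. Its binding domain is the embedded TP, whose subject is Aisha₁.
*Aisha₁* c-commands it within that domain and carries the same index.
The pronoun is locally bound → Principle B violation.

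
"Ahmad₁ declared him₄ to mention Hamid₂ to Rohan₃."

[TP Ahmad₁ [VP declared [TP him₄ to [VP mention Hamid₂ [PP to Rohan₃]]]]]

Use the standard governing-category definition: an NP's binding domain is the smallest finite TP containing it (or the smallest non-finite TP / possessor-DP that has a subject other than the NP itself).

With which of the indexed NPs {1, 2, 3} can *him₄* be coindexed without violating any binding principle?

none

*him* is a pronoun, so Principle B applies: it must be free in its binding domain.
Binding domain of *him₄*: the matrix TP, whose subject is Ahmad₁.
*Ahmad₁* c-commands the pronoun within its binding domain → coindexation would violate Principle B.
*Hamid₂*: the pronoun c-commands this R-expression → coindexation would violate Principle C on *Hamid₂*.
*Rohan₃*: the pronoun c-commands this R-expression → coindexation would violate Principle C on *Rohan₃*.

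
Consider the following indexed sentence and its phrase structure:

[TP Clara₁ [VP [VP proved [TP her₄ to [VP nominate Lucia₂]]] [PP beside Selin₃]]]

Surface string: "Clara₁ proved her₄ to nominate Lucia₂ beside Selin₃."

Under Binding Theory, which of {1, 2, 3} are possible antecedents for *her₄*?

*her* is a pronoun, so Principle B applies: it must be free in its binding domain.
Binding domain of *her₄*: the matrix TP, whose subject is Clara₁.
*Clara₁* c-commands the pronoun within its binding domain → coindexation would violate Principle B.
*Lucia₂*: the pronoun c-commands this R-expression → coindexation would violate Principle C on *Lucia₂*.
*Selin₃* and the pronoun do not c-command one another → neither Principle B nor Principle C is at stake; coindexation permitted.

{3}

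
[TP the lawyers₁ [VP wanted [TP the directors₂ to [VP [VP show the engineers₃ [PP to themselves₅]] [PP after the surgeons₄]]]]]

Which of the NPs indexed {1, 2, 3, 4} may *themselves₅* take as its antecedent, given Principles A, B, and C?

{2, 3}

*themselves* is an anaphor, so Principle A applies: it must be bound in its binding domain.
Binding domain of *themselves₅*: the embedded TP, whose subject is the directors₂.
*the lawyers₁* c-commands the anaphor but is outside its binding domain → cannot satisfy Principle A.
*the directors₂* c-commands the anaphor within its binding domain → licit binder.
*the engineers₃* c-commands the anaphor within its binding domain → licit binder.
*the surgeons₄* does not c-command the anaphor → cannot bind it.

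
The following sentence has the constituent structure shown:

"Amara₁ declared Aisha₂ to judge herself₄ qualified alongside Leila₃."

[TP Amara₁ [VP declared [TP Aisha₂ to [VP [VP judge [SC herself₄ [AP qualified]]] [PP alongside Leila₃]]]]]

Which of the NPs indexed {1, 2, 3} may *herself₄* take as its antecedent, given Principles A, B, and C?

*herself* is an anaphor, so Principle A applies: it must be bound in its binding domain.
Binding domain of *herself₄*: the embedded TP, whose subject is Aisha₂.
*Amara₁* c-commands the anaphor but is outside its binding domain → cannot satisfy Principle A.
*Aisha₂* c-commands the anaphor within its binding domain → licit binder.
*Leila₃* does not c-command the anaphor → cannot bind it.

{2}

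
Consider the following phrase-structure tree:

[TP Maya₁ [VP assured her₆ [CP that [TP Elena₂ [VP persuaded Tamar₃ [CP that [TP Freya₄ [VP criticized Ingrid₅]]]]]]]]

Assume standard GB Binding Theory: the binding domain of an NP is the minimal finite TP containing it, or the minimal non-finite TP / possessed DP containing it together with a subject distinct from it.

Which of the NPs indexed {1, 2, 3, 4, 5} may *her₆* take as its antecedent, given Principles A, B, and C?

none

*her* is a pronoun, so Principle B applies: it must be free in its binding domain.
Binding domain of *her₆*: the matrix TP, whose subject is Maya₁.
*Maya₁* c-commands the pronoun within its binding domain → coindexation would violate Principle B.
*Elena₂*: the pronoun c-commands this R-expression → coindexation would violate Principle C on *Elena₂*.
*Tamar₃*: the pronoun c-commands this R-expression → coindexation would violate Principle C on *Tamar₃*.
*Freya₄*: the pronoun c-commands this R-expression → coindexation would violate Principle C on *Freya₄*.
*Ingrid₅*: the pronoun c-commands this R-expression → coindexation would violate Principle C on *Ingrid₅*.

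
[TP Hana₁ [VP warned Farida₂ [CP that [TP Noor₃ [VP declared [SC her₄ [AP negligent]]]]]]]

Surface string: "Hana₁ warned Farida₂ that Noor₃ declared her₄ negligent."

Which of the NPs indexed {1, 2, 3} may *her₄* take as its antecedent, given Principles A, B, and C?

{1, 2}

*her* is a pronoun, so Principle B applies: it must be free in its binding domain.
Binding domain of *her₄*: the embedded TP, whose subject is Noor₃.
*Hana₁* c-commands the pronoun but from outside its binding domain, and is not c-commanded by it → coindexation permitted.
*Farida₂* c-commands the pronoun but from outside its binding domain, and is not c-commanded by it → coindexation permitted.
*Noor₃* c-commands the pronoun within its binding domain → coindexation would violate Principle B.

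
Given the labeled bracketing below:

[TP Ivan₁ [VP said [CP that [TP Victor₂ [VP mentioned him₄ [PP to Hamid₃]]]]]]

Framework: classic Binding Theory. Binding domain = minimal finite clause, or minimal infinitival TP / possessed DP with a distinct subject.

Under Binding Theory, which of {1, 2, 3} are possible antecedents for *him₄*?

*him* is a pronoun, so Principle B applies: it must be free in its binding domain.
Binding domain of *him₄*: the embedded TP, whose subject is Victor₂.
*Ivan₁* c-commands the pronoun but from outside its binding domain, and is not c-commanded by it → coindexation permitted.
*Victor₂* c-commands the pronoun within its binding domain → coindexation would violate Principle B.
*Hamid₃*: the pronoun c-commands this R-expression → coindexation would violate Principle C on *Hamid₃*.

{1}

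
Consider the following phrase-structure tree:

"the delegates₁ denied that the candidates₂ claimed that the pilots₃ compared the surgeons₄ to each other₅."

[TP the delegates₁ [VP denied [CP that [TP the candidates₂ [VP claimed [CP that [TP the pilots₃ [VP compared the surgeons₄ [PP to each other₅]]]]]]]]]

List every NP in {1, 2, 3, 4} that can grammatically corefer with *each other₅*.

*each other* is an anaphor, so Principle A applies: it must be bound in its binding domain.
Binding domain of *each other₅*: the embedded TP, whose subject is the pilots₃.
*the delegates₁* c-commands the anaphor but is outside its binding domain → cannot satisfy Principle A.
*the candidates₂* c-commands the anaphor but is outside its binding domain → cannot satisfy Principle A.
*the pilots₃* c-commands the anaphor within its binding domain → licit binder.
*the surgeons₄* c-commands the anaphor within its binding domain → licit binder.

{3, 4}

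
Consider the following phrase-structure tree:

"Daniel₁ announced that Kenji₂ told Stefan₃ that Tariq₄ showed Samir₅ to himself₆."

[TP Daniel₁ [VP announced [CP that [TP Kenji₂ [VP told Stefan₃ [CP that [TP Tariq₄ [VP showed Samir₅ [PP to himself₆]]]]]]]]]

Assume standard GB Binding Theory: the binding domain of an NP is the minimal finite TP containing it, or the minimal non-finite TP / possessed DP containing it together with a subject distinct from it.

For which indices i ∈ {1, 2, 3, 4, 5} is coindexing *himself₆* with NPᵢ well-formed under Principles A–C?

*himself* is an anaphor, so Principle A applies: it must be bound in its binding domain.
Binding domain of *himself₆*: the embedded TP, whose subject is Tariq₄.
*Daniel₁* c-commands the anaphor but is outside its binding domain → cannot satisfy Principle A.
*Kenji₂* c-commands the anaphor but is outside its binding domain → cannot satisfy Principle A.
*Stefan₃* c-commands the anaphor but is outside its binding domain → cannot satisfy Principle A.
*Tariq₄* c-commands the anaphor within its binding domain → licit binder.
*Samir₅* c-commands the anaphor within its binding domain → licit binder.

{4, 5}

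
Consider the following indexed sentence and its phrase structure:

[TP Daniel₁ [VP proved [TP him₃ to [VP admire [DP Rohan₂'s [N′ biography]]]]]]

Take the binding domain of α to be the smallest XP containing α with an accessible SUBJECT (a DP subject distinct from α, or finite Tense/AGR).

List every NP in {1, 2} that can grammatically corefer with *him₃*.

*him* is a pronoun, so Principle B applies: it must be free in its binding domain.
Binding domain of *him₃*: the matrix TP, whose subject is Daniel₁.
*Daniel₁* c-commands the pronoun within its binding domain → coindexation would violate Principle B.
*Rohan₂*: the pronoun c-commands this R-expression → coindexation would violate Principle C on *Rohan₂*.

none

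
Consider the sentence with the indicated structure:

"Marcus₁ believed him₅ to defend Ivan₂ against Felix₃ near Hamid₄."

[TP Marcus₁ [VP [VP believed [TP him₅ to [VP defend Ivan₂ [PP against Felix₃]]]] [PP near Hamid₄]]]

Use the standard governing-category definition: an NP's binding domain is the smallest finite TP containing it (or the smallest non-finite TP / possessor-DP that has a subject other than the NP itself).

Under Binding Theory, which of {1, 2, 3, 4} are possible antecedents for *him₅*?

{4}

*him* is a pronoun, so Principle B applies: it must be free in its binding domain.
Binding domain of *him₅*: the matrix TP, whose subject is Marcus₁.
*Marcus₁* c-commands the pronoun within its binding domain → coindexation would violate Principle B.
*Ivan₂*: the pronoun c-commands this R-expression → coindexation would violate Principle C on *Ivan₂*.
*Felix₃*: the pronoun c-commands this R-expression → coindexation would violate Principle C on *Felix₃*.
*Hamid₄* and the pronoun do not c-command one another → neither Principle B nor Principle C is at stake; coindexation permitted.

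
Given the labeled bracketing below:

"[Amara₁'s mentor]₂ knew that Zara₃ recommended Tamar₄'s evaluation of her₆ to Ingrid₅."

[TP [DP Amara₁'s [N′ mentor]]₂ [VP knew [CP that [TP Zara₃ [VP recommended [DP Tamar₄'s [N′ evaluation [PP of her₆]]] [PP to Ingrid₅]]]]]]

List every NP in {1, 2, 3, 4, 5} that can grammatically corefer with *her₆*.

{1, 2, 3, 5}

*her* is a pronoun, so Principle B applies: it must be free in its binding domain.
Binding domain of *her₆*: the possessed DP, whose subject is Tamar₄.
*Amara₁* and the pronoun do not c-command one another → neither Principle B nor Principle C is at stake; coindexation permitted.
*[Amara₁'s mentor]₂* c-commands the pronoun but from outside its binding domain, and is not c-commanded by it → coindexation permitted.
*Zara₃* c-commands the pronoun but from outside its binding domain, and is not c-commanded by it → coindexation permitted.
*Tamar₄* c-commands the pronoun within its binding domain → coindexation would violate Principle B.
*Ingrid₅* and the pronoun do not c-command one another → neither Principle B nor Principle C is at stake; coindexation permitted.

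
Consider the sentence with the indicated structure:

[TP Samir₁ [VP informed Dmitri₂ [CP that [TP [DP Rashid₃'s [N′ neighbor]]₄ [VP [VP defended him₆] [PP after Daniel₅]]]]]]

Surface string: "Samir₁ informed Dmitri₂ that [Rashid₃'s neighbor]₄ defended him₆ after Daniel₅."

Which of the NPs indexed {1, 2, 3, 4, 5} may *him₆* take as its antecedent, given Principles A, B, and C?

{1, 2, 3, 5}

*him* is a pronoun, so Principle B applies: it must be free in its binding domain.
Binding domain of *him₆*: the embedded TP, whose subject is [Rashid₃'s neighbor]₄.
*Samir₁* c-commands the pronoun but from outside its binding domain, and is not c-commanded by it → coindexation permitted.
*Dmitri₂* c-commands the pronoun but from outside its binding domain, and is not c-commanded by it → coindexation permitted.
*Rashid₃* and the pronoun do not c-command one another → neither Principle B nor Principle C is at stake; coindexation permitted.
*[Rashid₃'s neighbor]₄* c-commands the pronoun within its binding domain → coindexation would violate Principle B.
*Daniel₅* and the pronoun do not c-command one another → neither Principle B nor Principle C is at stake; coindexation permitted.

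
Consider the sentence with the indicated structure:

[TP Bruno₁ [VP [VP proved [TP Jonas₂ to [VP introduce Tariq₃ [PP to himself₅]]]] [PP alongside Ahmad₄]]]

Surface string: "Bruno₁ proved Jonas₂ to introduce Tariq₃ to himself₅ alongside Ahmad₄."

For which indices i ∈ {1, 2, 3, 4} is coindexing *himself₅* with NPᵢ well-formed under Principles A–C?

*himself* is an anaphor, so Principle A applies: it must be bound in its binding domain.
Binding domain of *himself₅*: the embedded TP, whose subject is Jonas₂.
*Bruno₁* c-commands the anaphor but is outside its binding domain → cannot satisfy Principle A.
*Jonas₂* c-commands the anaphor within its binding domain → licit binder.
*Tariq₃* c-commands the anaphor within its binding domain → licit binder.
*Ahmad₄* does not c-command the anaphor → cannot bind it.

{2, 3}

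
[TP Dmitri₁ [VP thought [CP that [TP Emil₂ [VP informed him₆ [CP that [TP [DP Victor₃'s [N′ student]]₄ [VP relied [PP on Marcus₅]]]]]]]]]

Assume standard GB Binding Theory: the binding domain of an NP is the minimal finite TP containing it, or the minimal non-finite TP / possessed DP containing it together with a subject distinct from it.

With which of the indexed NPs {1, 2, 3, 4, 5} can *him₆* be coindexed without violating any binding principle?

{1}

*him* is a pronoun, so Principle B applies: it must be free in its binding domain.
Binding domain of *him₆*: the embedded TP, whose subject is Emil₂.
*Dmitri₁* c-commands the pronoun but from outside its binding domain, and is not c-commanded by it → coindexation permitted.
*Emil₂* c-commands the pronoun within its binding domain → coindexation would violate Principle B.
*Victor₃*: the pronoun c-commands this R-expression → coindexation would violate Principle C on *Victor₃*.
*[Victor₃'s student]₄*: the pronoun c-commands this R-expression → coindexation would violate Principle C on *[Victor₃'s student]₄*.
*Marcus₅*: the pronoun c-commands this R-expression → coindexation would violate Principle C on *Marcus₅*.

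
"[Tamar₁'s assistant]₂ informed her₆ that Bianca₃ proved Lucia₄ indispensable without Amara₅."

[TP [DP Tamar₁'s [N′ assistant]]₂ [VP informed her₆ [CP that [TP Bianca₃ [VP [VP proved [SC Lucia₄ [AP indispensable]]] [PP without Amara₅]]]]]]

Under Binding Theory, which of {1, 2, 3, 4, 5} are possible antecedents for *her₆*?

{1}

*her* is a pronoun, so Principle B applies: it must be free in its binding domain.
Binding domain of *her₆*: the matrix TP, whose subject is [Tamar₁'s assistant]₂.
*Tamar₁* and the pronoun do not c-command one another → neither Principle B nor Principle C is at stake; coindexation permitted.
*[Tamar₁'s assistant]₂* c-commands the pronoun within its binding domain → coindexation would violate Principle B.
*Bianca₃*: the pronoun c-commands this R-expression → coindexation would violate Principle C on *Bianca₃*.
*Lucia₄*: the pronoun c-commands this R-expression → coindexation would violate Principle C on *Lucia₄*.
*Amara₅*: the pronoun c-commands this R-expression → coindexation would violate Principle C on *Amara₅*.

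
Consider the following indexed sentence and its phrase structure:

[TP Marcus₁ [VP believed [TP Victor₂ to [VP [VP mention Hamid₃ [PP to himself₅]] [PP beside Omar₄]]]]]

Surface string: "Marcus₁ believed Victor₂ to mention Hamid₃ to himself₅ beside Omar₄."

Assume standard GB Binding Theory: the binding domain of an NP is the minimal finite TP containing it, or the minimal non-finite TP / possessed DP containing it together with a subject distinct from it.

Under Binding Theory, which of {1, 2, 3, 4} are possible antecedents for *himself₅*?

*himself* is an anaphor, so Principle A applies: it must be bound in its binding domain.
Binding domain of *himself₅*: the embedded TP, whose subject is Victor₂.
*Marcus₁* c-commands the anaphor but is outside its binding domain → cannot satisfy Principle A.
*Victor₂* c-commands the anaphor within its binding domain → licit binder.
*Hamid₃* c-commands the anaphor within its binding domain → licit binder.
*Omar₄* does not c-command the anaphor → cannot bind it.

{2, 3}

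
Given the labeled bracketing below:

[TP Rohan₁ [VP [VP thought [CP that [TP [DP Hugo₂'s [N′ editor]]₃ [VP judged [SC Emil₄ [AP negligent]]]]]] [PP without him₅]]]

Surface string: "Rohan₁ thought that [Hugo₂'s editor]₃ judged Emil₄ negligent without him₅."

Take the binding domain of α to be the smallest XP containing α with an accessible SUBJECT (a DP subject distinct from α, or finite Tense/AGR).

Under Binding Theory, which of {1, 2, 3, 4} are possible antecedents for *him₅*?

*him* is a pronoun, so Principle B applies: it must be free in its binding domain.
Binding domain of *him₅*: the matrix TP, whose subject is Rohan₁.
*Rohan₁* c-commands the pronoun within its binding domain → coindexation would violate Principle B.
*Hugo₂* and the pronoun do not c-command one another → neither Principle B nor Principle C is at stake; coindexation permitted.
*[Hugo₂'s editor]₃* and the pronoun do not c-command one another → neither Principle B nor Principle C is at stake; coindexation permitted.
*Emil₄* and the pronoun do not c-command one another → neither Principle B nor Principle C is at stake; coindexation permitted.

{2, 3, 4}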